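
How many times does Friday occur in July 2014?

July 2014 has 31 days and begins on Tuesday.
The first Friday is July 4.
Fridays fall on 4, 11, 18, 25 — that's 4.

4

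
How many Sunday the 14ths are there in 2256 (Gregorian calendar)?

2

Check the 14th of each month of 2256: Jan 14: Mon, Feb 14: Thu, Mar 14: Fri, Apr 14: Mon, May 14: Wed, Jun 14: Sat, Jul 14: Mon, Aug 14: Thu, Sep 14: Sun, Oct 14: Tue, Nov 14: Fri, Dec 14: Sun.
Sunday occurs in September, December — 2 months.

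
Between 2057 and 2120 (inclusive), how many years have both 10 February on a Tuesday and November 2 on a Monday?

7

Check each year's weekday for 10 February and November 2:
  2057: Sat/Fri  2058: Sun/Sat  2059: Mon/Sun  2060: Tue/Tue  2061: Thu/Wed  2062: Fri/Thu  2063: Sat/Fri  2064: Sun/Sun  2065: Tue/Mon ✓  2066: Wed/Tue  2067: Thu/Wed  2068: Fri/Fri  2069: Sun/Sat  2070: Mon/Sun  …(36 more)…  2107: Thu/Wed  2108: Fri/Fri  2109: Sun/Sat  2110: Mon/Sun  2111: Tue/Mon ✓  2112: Wed/Wed  2113: Fri/Thu  2114: Sat/Fri  2115: Sun/Sat  2116: Mon/Mon  2117: Wed/Tue  2118: Thu/Wed  2119: Fri/Thu  2120: Sat/Sat
Both conditions hold in: 2065, 2071, 2082, 2093, 2099, 2105, 2111 — 7.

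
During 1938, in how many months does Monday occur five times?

A month of length L has five Mondays iff its first Monday is on day ≤ L−28 (so day 1–3 in a 31-day month, 1–2 in a 30-day month, day 1 in a leap February).
Checking each month of 1938: Jan starts Sat (31d) ✓; Feb starts Tue (28d); Mar starts Tue (31d); Apr starts Fri (30d); May starts Sun (31d) ✓; Jun starts Wed (30d); Jul starts Fri (31d); Aug starts Mon (31d) ✓; Sep starts Thu (30d); Oct starts Sat (31d) ✓; Nov starts Tue (30d); Dec starts Thu (31d).
Five-Monday months: January, May, August, October → 4.

4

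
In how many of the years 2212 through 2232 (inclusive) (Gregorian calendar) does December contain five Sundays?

December has 31 days; it has five Sundays when Sunday falls among the first (month-length − 28) days — i.e. when December 1 is one of Sunday/Saturday/Friday.
December 1 by year: 2212:Tue 2213:Wed 2214:Thu 2215:Fri✓ 2216:Sun✓ 2217:Mon 2218:Tue 2219:Wed 2220:Fri✓ 2221:Sat✓ 2222:Sun✓ 2223:Mon 2224:Wed 2225:Thu 2226:Fri✓ 2227:Sat✓ 2228:Mon 2229:Tue 2230:Wed 2231:Thu 2232:Sat✓
Years with five Sundays: 2215, 2216, 2220, 2221, 2222, 2226, 2227, 2232 → 8.

8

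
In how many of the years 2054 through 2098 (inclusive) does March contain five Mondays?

March has 31 days; it has five Mondays when Monday falls among the first (month-length − 28) days — i.e. when March 1 is one of Monday/Sunday/Saturday.
March 1 by year: 2054:Sun✓ 2055:Mon✓ 2056:Wed 2057:Thu 2058:Fri 2059:Sat✓ 2060:Mon✓ 2061:Tue 2062:Wed 2063:Thu 2064:Sat✓ 2065:Sun✓ 2066:Mon✓ 2067:Tue 2068:Thu …(15 more)… 2084:Wed 2085:Thu 2086:Fri 2087:Sat✓ 2088:Mon✓ 2089:Tue 2090:Wed 2091:Thu 2092:Sat✓ 2093:Sun✓ 2094:Mon✓ 2095:Tue 2096:Thu 2097:Fri 2098:Sat✓
Years with five Mondays: 2054, 2055, 2059, 2060, 2064, 2065, 2066, 2070, 2071, 2076, 2077, 2081, 2082, 2083, 2087, 2088, 2092, 2093, 2094, 2098 → 20.

20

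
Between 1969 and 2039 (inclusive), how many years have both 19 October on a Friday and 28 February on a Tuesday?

2

Check each year's weekday for 19 October and 28 February:
  1969: Sun/Fri  1970: Mon/Sat  1971: Tue/Sun  1972: Thu/Mon  1973: Fri/Wed  1974: Sat/Thu  1975: Sun/Fri  1976: Tue/Sat  1977: Wed/Mon  1978: Thu/Tue  1979: Fri/Wed  1980: Sun/Thu  1981: Mon/Sat  1982: Tue/Sun  …(43 more)…  2026: Mon/Sat  2027: Tue/Sun  2028: Thu/Mon  2029: Fri/Wed  2030: Sat/Thu  2031: Sun/Fri  2032: Tue/Sat  2033: Wed/Mon  2034: Thu/Tue  2035: Fri/Wed  2036: Sun/Thu  2037: Mon/Sat  2038: Tue/Sun  2039: Wed/Mon
Both conditions hold in: 1984, 2012 — 2.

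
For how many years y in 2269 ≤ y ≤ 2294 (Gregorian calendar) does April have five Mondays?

April has 30 days; it has five Mondays when Monday falls among the first (month-length − 28) days — i.e. when April 1 is one of Monday/Sunday.
April 1 by year: 2269:Thu 2270:Fri 2271:Sat 2272:Mon✓ 2273:Tue 2274:Wed 2275:Thu 2276:Sat 2277:Sun✓ 2278:Mon✓ 2279:Tue 2280:Thu 2281:Fri 2282:Sat 2283:Sun✓ 2284:Tue 2285:Wed 2286:Thu 2287:Fri 2288:Sun✓ 2289:Mon✓ 2290:Tue 2291:Wed 2292:Fri 2293:Sat 2294:Sun✓
Years with five Mondays: 2272, 2277, 2278, 2283, 2288, 2289, 2294 → 7.

7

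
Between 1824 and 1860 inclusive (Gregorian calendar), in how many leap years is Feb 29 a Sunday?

2

Leap years in 1824–1860: 10 of them.
Feb 29 weekday advances by 5 (mod 7) from one leap year to the next four years later (or differs when a century non-leap intervenes).
Leap-day weekdays: 1824:Sun✓ 1828:Fri 1832:Wed 1836:Mon 1840:Sat 1844:Thu 1848:Tue 1852:Sun✓ 1856:Fri 1860:Wed
Sunday: 1824, 1852 → 2.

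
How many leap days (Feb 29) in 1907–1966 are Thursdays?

2

Leap years in 1907–1966: 15 of them.
Feb 29 weekday advances by 5 (mod 7) from one leap year to the next four years later (or differs when a century non-leap intervenes).
Leap-day weekdays: 1908:Sat 1912:Thu✓ 1916:Tue 1920:Sun 1924:Fri 1928:Wed 1932:Mon 1936:Sat 1940:Thu✓ 1944:Tue 1948:Sun 1952:Fri 1956:Wed 1960:Mon 1964:Sat
Thursday: 1912, 1940 → 2.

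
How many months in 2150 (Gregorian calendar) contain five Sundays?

4

A month of length L has five Sundays iff its first Sunday is on day ≤ L−28 (so day 1–3 in a 31-day month, 1–2 in a 30-day month, day 1 in a leap February).
Checking each month of 2150: Jan starts Thu (31d); Feb starts Sun (28d); Mar starts Sun (31d) ✓; Apr starts Wed (30d); May starts Fri (31d) ✓; Jun starts Mon (30d); Jul starts Wed (31d); Aug starts Sat (31d) ✓; Sep starts Tue (30d); Oct starts Thu (31d); Nov starts Sun (30d) ✓; Dec starts Tue (31d).
Five-Sunday months: March, May, August, November → 4.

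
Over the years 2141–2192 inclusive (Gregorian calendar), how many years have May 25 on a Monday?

7

Track May 25's weekday year by year (advancing +1, or +2 across a Feb 29):
  2141: Thu  2142: Fri (+1)  2143: Sat (+1)  2144: Mon (+2) ✓  2145: Tue (+1)
  2146: Wed (+1)  2147: Thu (+1)  2148: Sat (+2)  2149: Sun (+1)  2150: Mon (+1) ✓
  2151: Tue (+1)  2152: Thu (+2)  2153: Fri (+1)  2154: Sat (+1)  … (24 more years) …
  2179: Tue (+1)  2180: Thu (+2)  2181: Fri (+1)  2182: Sat (+1)  2183: Sun (+1)
  2184: Tue (+2)  2185: Wed (+1)  2186: Thu (+1)  2187: Fri (+1)  2188: Sun (+2)
  2189: Mon (+1) ✓  2190: Tue (+1)  2191: Wed (+1)  2192: Fri (+2)
Monday years: 2144, 2150, 2161, 2167, 2172, 2178, 2189 — 7 in total.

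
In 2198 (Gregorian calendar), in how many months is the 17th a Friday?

1

Check the 17th of each month of 2198: Jan 17: Wed, Feb 17: Sat, Mar 17: Sat, Apr 17: Tue, May 17: Thu, Jun 17: Sun, Jul 17: Tue, Aug 17: Fri, Sep 17: Mon, Oct 17: Wed, Nov 17: Sat, Dec 17: Mon.
Friday occurs in August — 1 month.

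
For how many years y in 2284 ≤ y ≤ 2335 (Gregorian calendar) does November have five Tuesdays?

November has 30 days; it has five Tuesdays when Tuesday falls among the first (month-length − 28) days — i.e. when November 1 is one of Tuesday/Monday.
November 1 by year: 2284:Sat 2285:Sun 2286:Mon✓ 2287:Tue✓ 2288:Thu 2289:Fri 2290:Sat 2291:Sun 2292:Tue✓ 2293:Wed 2294:Thu 2295:Fri 2296:Sun 2297:Mon✓ 2298:Tue✓ …(22 more)… 2321:Tue✓ 2322:Wed 2323:Thu 2324:Sat 2325:Sun 2326:Mon✓ 2327:Tue✓ 2328:Thu 2329:Fri 2330:Sat 2331:Sun 2332:Tue✓ 2333:Wed 2334:Thu 2335:Fri
Years with five Tuesdays: 2286, 2287, 2292, 2297, 2298, 2304, 2309, 2310, 2315, 2320, 2321, 2326, 2327, 2332 → 14.

14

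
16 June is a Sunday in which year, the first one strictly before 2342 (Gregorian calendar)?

From one year to the next, a fixed date's weekday advances by 1, or by 2 when a Feb 29 lies between the two dates.
2342: June 16 is Tuesday.
2341: Monday (−1)
2340: Sunday (−1)
16 June falls on a Sunday in 2340.

2340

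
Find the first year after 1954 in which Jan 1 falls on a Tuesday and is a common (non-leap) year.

1957

Jan 1 advances by 2 weekdays after a leap year and by 1 after a common year.
1954: Jan 1 is Friday.
1955: Saturday
1956: Sunday (leap)
1957: Tuesday
1957 begins on a Tuesday and is a common year.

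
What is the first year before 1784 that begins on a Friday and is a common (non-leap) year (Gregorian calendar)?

1779

Jan 1 advances by 2 weekdays after a leap year and by 1 after a common year.
1784: Jan 1 is Thursday (leap).
1783: Wednesday
1782: Tuesday
1781: Monday
1780: Saturday (leap)
1779: Friday
1779 begins on a Friday and is a common year.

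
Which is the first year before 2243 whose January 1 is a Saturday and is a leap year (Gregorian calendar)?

2220

Jan 1 advances by 2 weekdays after a leap year and by 1 after a common year.
2243: Jan 1 is Sunday.
2242: Saturday
2241: Friday
2240: Wednesday (leap)
2239: Tuesday
2238: Monday
2237: Sunday
2236: Friday (leap)
2235: Thursday
2234: Wednesday
2233: Tuesday
2232: Sunday (leap)
2231: Saturday
2230: Friday
2229: Thursday
2228: Tuesday (leap)
2227: Monday
2226: Sunday
2225: Saturday
2224: Thursday (leap)
2223: Wednesday
2222: Tuesday
2221: Monday
2220: Saturday (leap)
2220 begins on a Saturday and is a leap year.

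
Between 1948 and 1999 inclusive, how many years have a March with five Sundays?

22

March has 31 days; it has five Sundays when Sunday falls among the first (month-length − 28) days — i.e. when March 1 is one of Sunday/Saturday/Friday.
March 1 by year: 1948:Mon 1949:Tue 1950:Wed 1951:Thu 1952:Sat✓ 1953:Sun✓ 1954:Mon 1955:Tue 1956:Thu 1957:Fri✓ 1958:Sat✓ 1959:Sun✓ 1960:Tue 1961:Wed 1962:Thu …(22 more)… 1985:Fri✓ 1986:Sat✓ 1987:Sun✓ 1988:Tue 1989:Wed 1990:Thu 1991:Fri✓ 1992:Sun✓ 1993:Mon 1994:Tue 1995:Wed 1996:Fri✓ 1997:Sat✓ 1998:Sun✓ 1999:Mon
Years with five Sundays: 1952, 1953, 1957, 1958, 1959, 1963, 1964, 1968, 1969, 1970, 1974, 1975, 1980, 1981, 1985, 1986, 1987, 1991, 1992, 1996, 1997, 1998 → 22.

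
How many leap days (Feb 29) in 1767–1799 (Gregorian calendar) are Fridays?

1

Leap years in 1767–1799: 8 of them.
Feb 29 weekday advances by 5 (mod 7) from one leap year to the next four years later (or differs when a century non-leap intervenes).
Leap-day weekdays: 1768:Mon 1772:Sat 1776:Thu 1780:Tue 1784:Sun 1788:Fri✓ 1792:Wed 1796:Mon
Friday: 1788 → 1.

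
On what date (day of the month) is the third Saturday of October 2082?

17

October 1, 2082 is a Thursday, so the first Saturday is the 3rd.
The third Saturday is 3 + 14 = 17.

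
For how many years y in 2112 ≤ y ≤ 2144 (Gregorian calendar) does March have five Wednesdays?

March has 31 days; it has five Wednesdays when Wednesday falls among the first (month-length − 28) days — i.e. when March 1 is one of Wednesday/Tuesday/Monday.
March 1 by year: 2112:Tue✓ 2113:Wed✓ 2114:Thu 2115:Fri 2116:Sun 2117:Mon✓ 2118:Tue✓ 2119:Wed✓ 2120:Fri 2121:Sat 2122:Sun 2123:Mon✓ 2124:Wed✓ 2125:Thu 2126:Fri …(3 more)… 2130:Wed✓ 2131:Thu 2132:Sat 2133:Sun 2134:Mon✓ 2135:Tue✓ 2136:Thu 2137:Fri 2138:Sat 2139:Sun 2140:Tue✓ 2141:Wed✓ 2142:Thu 2143:Fri 2144:Sun
Years with five Wednesdays: 2112, 2113, 2117, 2118, 2119, 2123, 2124, 2128, 2129, 2130, 2134, 2135, 2140, 2141 → 14.

14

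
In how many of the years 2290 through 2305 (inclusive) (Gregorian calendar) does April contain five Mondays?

April has 30 days; it has five Mondays when Monday falls among the first (month-length − 28) days — i.e. when April 1 is one of Monday/Sunday.
April 1 by year: 2290:Tue 2291:Wed 2292:Fri 2293:Sat 2294:Sun✓ 2295:Mon✓ 2296:Wed 2297:Thu 2298:Fri 2299:Sat 2300:Sun✓ 2301:Mon✓ 2302:Tue 2303:Wed 2304:Fri 2305:Sat
Years with five Mondays: 2294, 2295, 2300, 2301 → 4.

4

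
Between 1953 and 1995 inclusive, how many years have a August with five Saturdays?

August has 31 days; it has five Saturdays when Saturday falls among the first (month-length − 28) days — i.e. when August 1 is one of Saturday/Friday/Thursday.
August 1 by year: 1953:Sat✓ 1954:Sun 1955:Mon 1956:Wed 1957:Thu✓ 1958:Fri✓ 1959:Sat✓ 1960:Mon 1961:Tue 1962:Wed 1963:Thu✓ 1964:Sat✓ 1965:Sun 1966:Mon 1967:Tue …(13 more)… 1981:Sat✓ 1982:Sun 1983:Mon 1984:Wed 1985:Thu✓ 1986:Fri✓ 1987:Sat✓ 1988:Mon 1989:Tue 1990:Wed 1991:Thu✓ 1992:Sat✓ 1993:Sun 1994:Mon 1995:Tue
Years with five Saturdays: 1953, 1957, 1958, 1959, 1963, 1964, 1968, 1969, 1970, 1974, 1975, 1980, 1981, 1985, 1986, 1987, 1991, 1992 → 18.

18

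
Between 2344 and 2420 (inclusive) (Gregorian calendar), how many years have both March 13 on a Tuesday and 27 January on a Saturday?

9

Check each year's weekday for March 13 and 27 January:
  2344: Mon/Thu  2345: Tue/Sat ✓  2346: Wed/Sun  2347: Thu/Mon  2348: Sat/Tue  2349: Sun/Thu  2350: Mon/Fri  2351: Tue/Sat ✓  2352: Thu/Sun  2353: Fri/Tue  2354: Sat/Wed  2355: Sun/Thu  2356: Tue/Fri  2357: Wed/Sun  …(49 more)…  2407: Tue/Sat ✓  2408: Thu/Sun  2409: Fri/Tue  2410: Sat/Wed  2411: Sun/Thu  2412: Tue/Fri  2413: Wed/Sun  2414: Thu/Mon  2415: Fri/Tue  2416: Sun/Wed  2417: Mon/Fri  2418: Tue/Sat ✓  2419: Wed/Sun  2420: Fri/Mon
Both conditions hold in: 2345, 2351, 2362, 2373, 2379, 2390, 2401, 2407, 2418 — 9.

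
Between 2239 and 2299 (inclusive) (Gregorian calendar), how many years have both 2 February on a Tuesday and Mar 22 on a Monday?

7

Check each year's weekday for 2 February and Mar 22:
  2239: Sat/Fri  2240: Sun/Sun  2241: Tue/Mon ✓  2242: Wed/Tue  2243: Thu/Wed  2244: Fri/Fri  2245: Sun/Sat  2246: Mon/Sun  2247: Tue/Mon ✓  2248: Wed/Wed  2249: Fri/Thu  2250: Sat/Fri  2251: Sun/Sat  2252: Mon/Mon  …(33 more)…  2286: Tue/Mon ✓  2287: Wed/Tue  2288: Thu/Thu  2289: Sat/Fri  2290: Sun/Sat  2291: Mon/Sun  2292: Tue/Tue  2293: Thu/Wed  2294: Fri/Thu  2295: Sat/Fri  2296: Sun/Sun  2297: Tue/Mon ✓  2298: Wed/Tue  2299: Thu/Wed
Both conditions hold in: 2241, 2247, 2258, 2269, 2275, 2286, 2297 — 7.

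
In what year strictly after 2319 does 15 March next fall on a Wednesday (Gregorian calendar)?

From one year to the next, a fixed date's weekday advances by 1, or by 2 when a Feb 29 lies between the two dates.
2319: March 15 is Saturday.
2320: Monday (+2)
2321: Tuesday (+1)
2322: Wednesday (+1)
15 March falls on a Wednesday in 2322.

2322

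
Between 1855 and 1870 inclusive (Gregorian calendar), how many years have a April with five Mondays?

April has 30 days; it has five Mondays when Monday falls among the first (month-length − 28) days — i.e. when April 1 is one of Monday/Sunday.
April 1 by year: 1855:Sun✓ 1856:Tue 1857:Wed 1858:Thu 1859:Fri 1860:Sun✓ 1861:Mon✓ 1862:Tue 1863:Wed 1864:Fri 1865:Sat 1866:Sun✓ 1867:Mon✓ 1868:Wed 1869:Thu 1870:Fri
Years with five Mondays: 1855, 1860, 1861, 1866, 1867 → 5.

5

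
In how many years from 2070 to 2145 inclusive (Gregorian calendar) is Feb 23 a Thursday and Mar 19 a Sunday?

8

Check each year's weekday for Feb 23 and Mar 19:
  2070: Sun/Wed  2071: Mon/Thu  2072: Tue/Sat  2073: Thu/Sun ✓  2074: Fri/Mon  2075: Sat/Tue  2076: Sun/Thu  2077: Tue/Fri  2078: Wed/Sat  2079: Thu/Sun ✓  2080: Fri/Tue  2081: Sun/Wed  2082: Mon/Thu  2083: Tue/Fri  …(48 more)…  2132: Sat/Wed  2133: Mon/Thu  2134: Tue/Fri  2135: Wed/Sat  2136: Thu/Mon  2137: Sat/Tue  2138: Sun/Wed  2139: Mon/Thu  2140: Tue/Sat  2141: Thu/Sun ✓  2142: Fri/Mon  2143: Sat/Tue  2144: Sun/Thu  2145: Tue/Fri
Both conditions hold in: 2073, 2079, 2090, 2102, 2113, 2119, 2130, 2141 — 8.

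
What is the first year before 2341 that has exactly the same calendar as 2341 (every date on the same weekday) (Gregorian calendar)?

2330

Two years share a calendar iff Jan 1 falls on the same weekday and both are leap or both are common. 2341: Jan 1 is Wednesday, common year.
2340: Jan 1 Monday, leap
2339: Jan 1 Sunday, common
2338: Jan 1 Saturday, common
2337: Jan 1 Friday, common
2336: Jan 1 Wednesday, leap
2335: Jan 1 Tuesday, common
2334: Jan 1 Monday, common
2333: Jan 1 Sunday, common
2332: Jan 1 Friday, leap
2331: Jan 1 Thursday, common
2330: Jan 1 Wednesday, common
2330 matches on both conditions.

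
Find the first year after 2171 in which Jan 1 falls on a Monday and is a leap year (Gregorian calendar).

2176

Jan 1 advances by 2 weekdays after a leap year and by 1 after a common year.
2171: Jan 1 is Tuesday.
2172: Wednesday (leap)
2173: Friday
2174: Saturday
2175: Sunday
2176: Monday (leap)
2176 begins on a Monday and is a leap year.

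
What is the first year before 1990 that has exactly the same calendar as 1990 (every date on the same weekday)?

1979

Two years share a calendar iff Jan 1 falls on the same weekday and both are leap or both are common. 1990: Jan 1 is Monday, common year.
1989: Jan 1 Sunday, common
1988: Jan 1 Friday, leap
1987: Jan 1 Thursday, common
1986: Jan 1 Wednesday, common
1985: Jan 1 Tuesday, common
1984: Jan 1 Sunday, leap
1983: Jan 1 Saturday, common
1982: Jan 1 Friday, common
1981: Jan 1 Thursday, common
1980: Jan 1 Tuesday, leap
1979: Jan 1 Monday, common
1979 matches on both conditions.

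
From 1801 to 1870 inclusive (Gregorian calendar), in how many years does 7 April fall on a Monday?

9

Track 7 April's weekday year by year (advancing +1, or +2 across a Feb 29):
  1801: Tue  1802: Wed (+1)  1803: Thu (+1)  1804: Sat (+2)  1805: Sun (+1)
  1806: Mon (+1) ✓  1807: Tue (+1)  1808: Thu (+2)  1809: Fri (+1)  1810: Sat (+1)
  1811: Sun (+1)  1812: Tue (+2)  1813: Wed (+1)  1814: Thu (+1)  … (42 more years) …
  1857: Tue (+1)  1858: Wed (+1)  1859: Thu (+1)  1860: Sat (+2)  1861: Sun (+1)
  1862: Mon (+1) ✓  1863: Tue (+1)  1864: Thu (+2)  1865: Fri (+1)  1866: Sat (+1)
  1867: Sun (+1)  1868: Tue (+2)  1869: Wed (+1)  1870: Thu (+1)
Monday years: 1806, 1817, 1823, 1828, 1834, 1845, 1851, 1856, 1862 — 9 in total.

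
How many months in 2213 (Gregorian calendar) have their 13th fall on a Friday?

1

Check the 13th of each month of 2213: Jan 13: Wed, Feb 13: Sat, Mar 13: Sat, Apr 13: Tue, May 13: Thu, Jun 13: Sun, Jul 13: Tue, Aug 13: Fri, Sep 13: Mon, Oct 13: Wed, Nov 13: Sat, Dec 13: Mon.
Friday occurs in August — 1 month.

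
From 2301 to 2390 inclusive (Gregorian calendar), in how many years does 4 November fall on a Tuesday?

13

Track 4 November's weekday year by year (advancing +1, or +2 across a Feb 29):
  2301: Mon  2302: Tue (+1) ✓  2303: Wed (+1)  2304: Fri (+2)  2305: Sat (+1)
  2306: Sun (+1)  2307: Mon (+1)  2308: Wed (+2)  2309: Thu (+1)  2310: Fri (+1)
  2311: Sat (+1)  2312: Mon (+2)  2313: Tue (+1) ✓  2314: Wed (+1)  … (62 more years) …
  2377: Fri (+1)  2378: Sat (+1)  2379: Sun (+1)  2380: Tue (+2) ✓  2381: Wed (+1)
  2382: Thu (+1)  2383: Fri (+1)  2384: Sun (+2)  2385: Mon (+1)  2386: Tue (+1) ✓
  2387: Wed (+1)  2388: Fri (+2)  2389: Sat (+1)  2390: Sun (+1)
Tuesday years: 2302, 2313, 2319, 2324, 2330, 2341, 2347, 2352, 2358, 2369, 2375, 2380, 2386 — 13 in total.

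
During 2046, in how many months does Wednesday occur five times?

4

A month of length L has five Wednesdays iff its first Wednesday is on day ≤ L−28 (so day 1–3 in a 31-day month, 1–2 in a 30-day month, day 1 in a leap February).
Checking each month of 2046: Jan starts Mon (31d) ✓; Feb starts Thu (28d); Mar starts Thu (31d); Apr starts Sun (30d); May starts Tue (31d) ✓; Jun starts Fri (30d); Jul starts Sun (31d); Aug starts Wed (31d) ✓; Sep starts Sat (30d); Oct starts Mon (31d) ✓; Nov starts Thu (30d); Dec starts Sat (31d).
Five-Wednesday months: January, May, August, October → 4.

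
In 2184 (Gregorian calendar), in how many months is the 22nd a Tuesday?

Check the 22nd of each month of 2184: Jan 22: Thu, Feb 22: Sun, Mar 22: Mon, Apr 22: Thu, May 22: Sat, Jun 22: Tue, Jul 22: Thu, Aug 22: Sun, Sep 22: Wed, Oct 22: Fri, Nov 22: Mon, Dec 22: Wed.
Tuesday occurs in June — 1 month.

1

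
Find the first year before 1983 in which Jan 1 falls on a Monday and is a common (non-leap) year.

1979

Jan 1 advances by 2 weekdays after a leap year and by 1 after a common year.
1983: Jan 1 is Saturday.
1982: Friday
1981: Thursday
1980: Tuesday (leap)
1979: Monday
1979 begins on a Monday and is a common year.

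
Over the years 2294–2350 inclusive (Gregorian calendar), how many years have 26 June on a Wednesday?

9

Track 26 June's weekday year by year (advancing +1, or +2 across a Feb 29):
  2294: Tue  2295: Wed (+1) ✓  2296: Fri (+2)  2297: Sat (+1)  2298: Sun (+1)
  2299: Mon (+1)  2300: Tue (+1)  2301: Wed (+1) ✓  2302: Thu (+1)  2303: Fri (+1)
  2304: Sun (+2)  2305: Mon (+1)  2306: Tue (+1)  2307: Wed (+1) ✓  … (29 more years) …
  2337: Sat (+1)  2338: Sun (+1)  2339: Mon (+1)  2340: Wed (+2) ✓  2341: Thu (+1)
  2342: Fri (+1)  2343: Sat (+1)  2344: Mon (+2)  2345: Tue (+1)  2346: Wed (+1) ✓
  2347: Thu (+1)  2348: Sat (+2)  2349: Sun (+1)  2350: Mon (+1)
Wednesday years: 2295, 2301, 2307, 2312, 2318, 2329, 2335, 2340, 2346 — 9 in total.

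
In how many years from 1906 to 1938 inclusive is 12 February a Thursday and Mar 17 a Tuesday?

3

Check each year's weekday for 12 February and Mar 17:
  1906: Mon/Sat  1907: Tue/Sun  1908: Wed/Tue  1909: Fri/Wed  1910: Sat/Thu  1911: Sun/Fri  1912: Mon/Sun  1913: Wed/Mon  1914: Thu/Tue ✓  1915: Fri/Wed  1916: Sat/Fri  1917: Mon/Sat  1918: Tue/Sun  1919: Wed/Mon  …(5 more)…  1925: Thu/Tue ✓  1926: Fri/Wed  1927: Sat/Thu  1928: Sun/Sat  1929: Tue/Sun  1930: Wed/Mon  1931: Thu/Tue ✓  1932: Fri/Thu  1933: Sun/Fri  1934: Mon/Sat  1935: Tue/Sun  1936: Wed/Tue  1937: Fri/Wed  1938: Sat/Thu
Both conditions hold in: 1914, 1925, 1931 — 3.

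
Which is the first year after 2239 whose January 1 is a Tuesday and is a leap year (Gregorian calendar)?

Jan 1 advances by 2 weekdays after a leap year and by 1 after a common year.
2239: Jan 1 is Tuesday.
2240: Wednesday (leap)
2241: Friday
2242: Saturday
2243: Sunday
2244: Monday (leap)
2245: Wednesday
2246: Thursday
2247: Friday
2248: Saturday (leap)
2249: Monday
2250: Tuesday
2251: Wednesday
2252: Thursday (leap)
2253: Saturday
2254: Sunday
2255: Monday
2256: Tuesday (leap)
2256 begins on a Tuesday and is a leap year.

2256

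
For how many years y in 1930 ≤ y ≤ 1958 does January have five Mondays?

January has 31 days; it has five Mondays when Monday falls among the first (month-length − 28) days — i.e. when January 1 is one of Monday/Sunday/Saturday.
January 1 by year: 1930:Wed 1931:Thu 1932:Fri 1933:Sun✓ 1934:Mon✓ 1935:Tue 1936:Wed 1937:Fri 1938:Sat✓ 1939:Sun✓ 1940:Mon✓ 1941:Wed 1942:Thu 1943:Fri 1944:Sat✓ 1945:Mon✓ 1946:Tue 1947:Wed 1948:Thu 1949:Sat✓ 1950:Sun✓ 1951:Mon✓ 1952:Tue 1953:Thu 1954:Fri 1955:Sat✓ 1956:Sun✓ 1957:Tue 1958:Wed
Years with five Mondays: 1933, 1934, 1938, 1939, 1940, 1944, 1945, 1949, 1950, 1951, 1955, 1956 → 12.

12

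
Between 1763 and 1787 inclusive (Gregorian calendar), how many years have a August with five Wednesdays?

August has 31 days; it has five Wednesdays when Wednesday falls among the first (month-length − 28) days — i.e. when August 1 is one of Wednesday/Tuesday/Monday.
August 1 by year: 1763:Mon✓ 1764:Wed✓ 1765:Thu 1766:Fri 1767:Sat 1768:Mon✓ 1769:Tue✓ 1770:Wed✓ 1771:Thu 1772:Sat 1773:Sun 1774:Mon✓ 1775:Tue✓ 1776:Thu 1777:Fri 1778:Sat 1779:Sun 1780:Tue✓ 1781:Wed✓ 1782:Thu 1783:Fri 1784:Sun 1785:Mon✓ 1786:Tue✓ 1787:Wed✓
Years with five Wednesdays: 1763, 1764, 1768, 1769, 1770, 1774, 1775, 1780, 1781, 1785, 1786, 1787 → 12.

12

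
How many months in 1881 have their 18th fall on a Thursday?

Check the 18th of each month of 1881: Jan 18: Tue, Feb 18: Fri, Mar 18: Fri, Apr 18: Mon, May 18: Wed, Jun 18: Sat, Jul 18: Mon, Aug 18: Thu, Sep 18: Sun, Oct 18: Tue, Nov 18: Fri, Dec 18: Sun.
Thursday occurs in August — 1 month.

1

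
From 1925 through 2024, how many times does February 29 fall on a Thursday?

Leap years in 1925–2024: 25 of them.
Feb 29 weekday advances by 5 (mod 7) from one leap year to the next four years later (or differs when a century non-leap intervenes).
Leap-day weekdays: 1928:Wed 1932:Mon 1936:Sat 1940:Thu✓ 1944:Tue 1948:Sun 1952:Fri 1956:Wed 1960:Mon 1964:Sat 1968:Thu✓ 1972:Tue 1976:Sun 1980:Fri 1984:Wed 1988:Mon 1992:Sat 1996:Thu✓ 2000:Tue 2004:Sun 2008:Fri 2012:Wed 2016:Mon 2020:Sat 2024:Thu✓
Thursday: 1940, 1968, 1996, 2024 → 4.

4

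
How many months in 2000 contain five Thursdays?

A month of length L has five Thursdays iff its first Thursday is on day ≤ L−28 (so day 1–3 in a 31-day month, 1–2 in a 30-day month, day 1 in a leap February).
Checking each month of 2000: Jan starts Sat (31d); Feb starts Tue (29d); Mar starts Wed (31d) ✓; Apr starts Sat (30d); May starts Mon (31d); Jun starts Thu (30d) ✓; Jul starts Sat (31d); Aug starts Tue (31d) ✓; Sep starts Fri (30d); Oct starts Sun (31d); Nov starts Wed (30d) ✓; Dec starts Fri (31d).
Five-Thursday months: March, June, August, November → 4.

4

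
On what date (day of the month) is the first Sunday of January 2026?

January 1, 2026 is a Thursday, so the first Sunday is the 4th.
The first Sunday is 4 + 0 = 4.

4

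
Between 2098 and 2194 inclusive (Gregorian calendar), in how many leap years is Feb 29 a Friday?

Leap years in 2098–2194: 23 of them.
Feb 29 weekday advances by 5 (mod 7) from one leap year to the next four years later (or differs when a century non-leap intervenes).
Leap-day weekdays: 2104:Fri✓ 2108:Wed 2112:Mon 2116:Sat 2120:Thu 2124:Tue 2128:Sun 2132:Fri✓ 2136:Wed 2140:Mon 2144:Sat 2148:Thu 2152:Tue 2156:Sun 2160:Fri✓ 2164:Wed 2168:Mon 2172:Sat 2176:Thu 2180:Tue 2184:Sun 2188:Fri✓ 2192:Wed
Friday: 2104, 2132, 2160, 2188 → 4.

4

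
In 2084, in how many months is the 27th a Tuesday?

1

Check the 27th of each month of 2084: Jan 27: Thu, Feb 27: Sun, Mar 27: Mon, Apr 27: Thu, May 27: Sat, Jun 27: Tue, Jul 27: Thu, Aug 27: Sun, Sep 27: Wed, Oct 27: Fri, Nov 27: Mon, Dec 27: Wed.
Tuesday occurs in June — 1 month.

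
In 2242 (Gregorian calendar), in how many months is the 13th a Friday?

1

Check the 13th of each month of 2242: Jan 13: Thu, Feb 13: Sun, Mar 13: Sun, Apr 13: Wed, May 13: Fri, Jun 13: Mon, Jul 13: Wed, Aug 13: Sat, Sep 13: Tue, Oct 13: Thu, Nov 13: Sun, Dec 13: Tue.
Friday occurs in May — 1 month.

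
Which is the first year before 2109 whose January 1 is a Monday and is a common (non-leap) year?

Jan 1 advances by 2 weekdays after a leap year and by 1 after a common year.
2109: Jan 1 is Tuesday.
2108: Sunday (leap)
2107: Saturday
2106: Friday
2105: Thursday
2104: Tuesday (leap)
2103: Monday
2103 begins on a Monday and is a common year.

2103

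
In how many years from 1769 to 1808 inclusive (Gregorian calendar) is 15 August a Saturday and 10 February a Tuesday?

5

Check each year's weekday for 15 August and 10 February:
  1769: Tue/Fri  1770: Wed/Sat  1771: Thu/Sun  1772: Sat/Mon  1773: Sun/Wed  1774: Mon/Thu  1775: Tue/Fri  1776: Thu/Sat  1777: Fri/Mon  1778: Sat/Tue ✓  1779: Sun/Wed  1780: Tue/Thu  1781: Wed/Sat  1782: Thu/Sun  …(12 more)…  1795: Sat/Tue ✓  1796: Mon/Wed  1797: Tue/Fri  1798: Wed/Sat  1799: Thu/Sun  1800: Fri/Mon  1801: Sat/Tue ✓  1802: Sun/Wed  1803: Mon/Thu  1804: Wed/Fri  1805: Thu/Sun  1806: Fri/Mon  1807: Sat/Tue ✓  1808: Mon/Wed
Both conditions hold in: 1778, 1789, 1795, 1801, 1807 — 5.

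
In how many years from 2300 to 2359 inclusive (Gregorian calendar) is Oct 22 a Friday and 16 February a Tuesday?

6

Check each year's weekday for Oct 22 and 16 February:
  2300: Mon/Fri  2301: Tue/Sat  2302: Wed/Sun  2303: Thu/Mon  2304: Sat/Tue  2305: Sun/Thu  2306: Mon/Fri  2307: Tue/Sat  2308: Thu/Sun  2309: Fri/Tue ✓  2310: Sat/Wed  2311: Sun/Thu  2312: Tue/Fri  2313: Wed/Sun  …(32 more)…  2346: Tue/Sat  2347: Wed/Sun  2348: Fri/Mon  2349: Sat/Wed  2350: Sun/Thu  2351: Mon/Fri  2352: Wed/Sat  2353: Thu/Mon  2354: Fri/Tue ✓  2355: Sat/Wed  2356: Mon/Thu  2357: Tue/Sat  2358: Wed/Sun  2359: Thu/Mon
Both conditions hold in: 2309, 2315, 2326, 2337, 2343, 2354 — 6.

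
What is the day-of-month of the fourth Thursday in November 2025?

November 1, 2025 is a Saturday, so the first Thursday is the 6th.
The fourth Thursday is 6 + 21 = 27.

27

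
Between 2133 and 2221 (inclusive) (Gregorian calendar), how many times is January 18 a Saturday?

Track January 18's weekday year by year (advancing +1, or +2 across a Feb 29):
  2133: Sun  2134: Mon (+1)  2135: Tue (+1)  2136: Wed (+1)  2137: Fri (+2)
  2138: Sat (+1) ✓  2139: Sun (+1)  2140: Mon (+1)  2141: Wed (+2)  2142: Thu (+1)
  2143: Fri (+1)  2144: Sat (+1) ✓  2145: Mon (+2)  2146: Tue (+1)  … (61 more years) …
  2208: Mon (+1)  2209: Wed (+2)  2210: Thu (+1)  2211: Fri (+1)  2212: Sat (+1) ✓
  2213: Mon (+2)  2214: Tue (+1)  2215: Wed (+1)  2216: Thu (+1)  2217: Sat (+2) ✓
  2218: Sun (+1)  2219: Mon (+1)  2220: Tue (+1)  2221: Thu (+2)
Saturday years: 2138, 2144, 2149, 2155, 2166, 2172, 2177, 2183, 2194, 2200, 2206, 2212, 2217 — 13 in total.

13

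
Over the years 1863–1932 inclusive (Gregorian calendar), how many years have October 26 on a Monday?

Track October 26's weekday year by year (advancing +1, or +2 across a Feb 29):
  1863: Mon ✓  1864: Wed (+2)  1865: Thu (+1)  1866: Fri (+1)  1867: Sat (+1)
  1868: Mon (+2) ✓  1869: Tue (+1)  1870: Wed (+1)  1871: Thu (+1)  1872: Sat (+2)
  1873: Sun (+1)  1874: Mon (+1) ✓  1875: Tue (+1)  1876: Thu (+2)  … (42 more years) …
  1919: Sun (+1)  1920: Tue (+2)  1921: Wed (+1)  1922: Thu (+1)  1923: Fri (+1)
  1924: Sun (+2)  1925: Mon (+1) ✓  1926: Tue (+1)  1927: Wed (+1)  1928: Fri (+2)
  1929: Sat (+1)  1930: Sun (+1)  1931: Mon (+1) ✓  1932: Wed (+2)
Monday years: 1863, 1868, 1874, 1885, 1891, 1896, 1903, 1908, 1914, 1925, 1931 — 11 in total.

11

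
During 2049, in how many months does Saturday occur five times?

A month of length L has five Saturdays iff its first Saturday is on day ≤ L−28 (so day 1–3 in a 31-day month, 1–2 in a 30-day month, day 1 in a leap February).
Checking each month of 2049: Jan starts Fri (31d) ✓; Feb starts Mon (28d); Mar starts Mon (31d); Apr starts Thu (30d); May starts Sat (31d) ✓; Jun starts Tue (30d); Jul starts Thu (31d) ✓; Aug starts Sun (31d); Sep starts Wed (30d); Oct starts Fri (31d) ✓; Nov starts Mon (30d); Dec starts Wed (31d).
Five-Saturday months: January, May, July, October → 4.

4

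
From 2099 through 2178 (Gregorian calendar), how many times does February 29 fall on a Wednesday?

3

Leap years in 2099–2178: 19 of them.
Feb 29 weekday advances by 5 (mod 7) from one leap year to the next four years later (or differs when a century non-leap intervenes).
Leap-day weekdays: 2104:Fri 2108:Wed✓ 2112:Mon 2116:Sat 2120:Thu 2124:Tue 2128:Sun 2132:Fri 2136:Wed✓ 2140:Mon 2144:Sat 2148:Thu 2152:Tue 2156:Sun 2160:Fri 2164:Wed✓ 2168:Mon 2172:Sat 2176:Thu
Wednesday: 2108, 2136, 2164 → 3.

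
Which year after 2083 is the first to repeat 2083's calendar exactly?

2094

Two years share a calendar iff Jan 1 falls on the same weekday and both are leap or both are common. 2083: Jan 1 is Friday, common year.
2084: Jan 1 Saturday, leap
2085: Jan 1 Monday, common
2086: Jan 1 Tuesday, common
2087: Jan 1 Wednesday, common
2088: Jan 1 Thursday, leap
2089: Jan 1 Saturday, common
2090: Jan 1 Sunday, common
2091: Jan 1 Monday, common
2092: Jan 1 Tuesday, leap
2093: Jan 1 Thursday, common
2094: Jan 1 Friday, common
2094 matches on both conditions.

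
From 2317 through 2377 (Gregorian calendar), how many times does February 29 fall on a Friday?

Leap years in 2317–2377: 15 of them.
Feb 29 weekday advances by 5 (mod 7) from one leap year to the next four years later (or differs when a century non-leap intervenes).
Leap-day weekdays: 2320:Sun 2324:Fri✓ 2328:Wed 2332:Mon 2336:Sat 2340:Thu 2344:Tue 2348:Sun 2352:Fri✓ 2356:Wed 2360:Mon 2364:Sat 2368:Thu 2372:Tue 2376:Sun
Friday: 2324, 2352 → 2.

2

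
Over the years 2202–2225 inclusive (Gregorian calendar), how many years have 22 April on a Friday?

Track 22 April's weekday year by year (advancing +1, or +2 across a Feb 29):
  2202: Thu  2203: Fri (+1) ✓  2204: Sun (+2)  2205: Mon (+1)  2206: Tue (+1)
  2207: Wed (+1)  2208: Fri (+2) ✓  2209: Sat (+1)  2210: Sun (+1)  2211: Mon (+1)
  2212: Wed (+2)  2213: Thu (+1)  2214: Fri (+1) ✓  2215: Sat (+1)  2216: Mon (+2)
  2217: Tue (+1)  2218: Wed (+1)  2219: Thu (+1)  2220: Sat (+2)  2221: Sun (+1)
  2222: Mon (+1)  2223: Tue (+1)  2224: Thu (+2)  2225: Fri (+1) ✓
Friday years: 2203, 2208, 2214, 2225 — 4 in total.

4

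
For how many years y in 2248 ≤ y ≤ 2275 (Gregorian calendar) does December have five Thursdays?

12

December has 31 days; it has five Thursdays when Thursday falls among the first (month-length − 28) days — i.e. when December 1 is one of Thursday/Wednesday/Tuesday.
December 1 by year: 2248:Fri 2249:Sat 2250:Sun 2251:Mon 2252:Wed✓ 2253:Thu✓ 2254:Fri 2255:Sat 2256:Mon 2257:Tue✓ 2258:Wed✓ 2259:Thu✓ 2260:Sat 2261:Sun 2262:Mon 2263:Tue✓ 2264:Thu✓ 2265:Fri 2266:Sat 2267:Sun 2268:Tue✓ 2269:Wed✓ 2270:Thu✓ 2271:Fri 2272:Sun 2273:Mon 2274:Tue✓ 2275:Wed✓
Years with five Thursdays: 2252, 2253, 2257, 2258, 2259, 2263, 2264, 2268, 2269, 2270, 2274, 2275 → 12.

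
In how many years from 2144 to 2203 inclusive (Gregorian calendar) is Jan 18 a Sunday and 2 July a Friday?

Check each year's weekday for Jan 18 and 2 July:
  2144: Sat/Thu  2145: Mon/Fri  2146: Tue/Sat  2147: Wed/Sun  2148: Thu/Tue  2149: Sat/Wed  2150: Sun/Thu  2151: Mon/Fri  2152: Tue/Sun  2153: Thu/Mon  2154: Fri/Tue  2155: Sat/Wed  2156: Sun/Fri ✓  2157: Tue/Sat  …(32 more)…  2190: Mon/Fri  2191: Tue/Sat  2192: Wed/Mon  2193: Fri/Tue  2194: Sat/Wed  2195: Sun/Thu  2196: Mon/Sat  2197: Wed/Sun  2198: Thu/Mon  2199: Fri/Tue  2200: Sat/Wed  2201: Sun/Thu  2202: Mon/Fri  2203: Tue/Sat
Both conditions hold in: 2156, 2184 — 2.

2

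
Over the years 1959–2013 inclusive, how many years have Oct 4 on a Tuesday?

8

Track Oct 4's weekday year by year (advancing +1, or +2 across a Feb 29):
  1959: Sun  1960: Tue (+2) ✓  1961: Wed (+1)  1962: Thu (+1)  1963: Fri (+1)
  1964: Sun (+2)  1965: Mon (+1)  1966: Tue (+1) ✓  1967: Wed (+1)  1968: Fri (+2)
  1969: Sat (+1)  1970: Sun (+1)  1971: Mon (+1)  1972: Wed (+2)  … (27 more years) …
  2000: Wed (+2)  2001: Thu (+1)  2002: Fri (+1)  2003: Sat (+1)  2004: Mon (+2)
  2005: Tue (+1) ✓  2006: Wed (+1)  2007: Thu (+1)  2008: Sat (+2)  2009: Sun (+1)
  2010: Mon (+1)  2011: Tue (+1) ✓  2012: Thu (+2)  2013: Fri (+1)
Tuesday years: 1960, 1966, 1977, 1983, 1988, 1994, 2005, 2011 — 8 in total.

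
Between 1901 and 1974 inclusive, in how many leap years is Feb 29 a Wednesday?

Leap years in 1901–1974: 18 of them.
Feb 29 weekday advances by 5 (mod 7) from one leap year to the next four years later (or differs when a century non-leap intervenes).
Leap-day weekdays: 1904:Mon 1908:Sat 1912:Thu 1916:Tue 1920:Sun 1924:Fri 1928:Wed✓ 1932:Mon 1936:Sat 1940:Thu 1944:Tue 1948:Sun 1952:Fri 1956:Wed✓ 1960:Mon 1964:Sat 1968:Thu 1972:Tue
Wednesday: 1928, 1956 → 2.

2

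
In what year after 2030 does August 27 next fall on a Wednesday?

2031

From one year to the next, a fixed date's weekday advances by 1, or by 2 when a Feb 29 lies between the two dates.
2030: August 27 is Tuesday.
2031: Wednesday (+1)
August 27 falls on a Wednesday in 2031.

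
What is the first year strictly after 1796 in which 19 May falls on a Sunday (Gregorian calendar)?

1799

From one year to the next, a fixed date's weekday advances by 1, or by 2 when a Feb 29 lies between the two dates.
1796: May 19 is Thursday.
1797: Friday (+1)
1798: Saturday (+1)
1799: Sunday (+1)
19 May falls on a Sunday in 1799.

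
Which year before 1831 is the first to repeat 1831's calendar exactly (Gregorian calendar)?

1825

Two years share a calendar iff Jan 1 falls on the same weekday and both are leap or both are common. 1831: Jan 1 is Saturday, common year.
1830: Jan 1 Friday, common
1829: Jan 1 Thursday, common
1828: Jan 1 Tuesday, leap
1827: Jan 1 Monday, common
1826: Jan 1 Sunday, common
1825: Jan 1 Saturday, common
1825 matches on both conditions.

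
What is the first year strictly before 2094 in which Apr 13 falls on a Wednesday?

2089

From one year to the next, a fixed date's weekday advances by 1, or by 2 when a Feb 29 lies between the two dates.
2094: April 13 is Tuesday.
2093: Monday (−1)
2092: Sunday (−1)
2091: Friday (−2)
2090: Thursday (−1)
2089: Wednesday (−1)
Apr 13 falls on a Wednesday in 2089.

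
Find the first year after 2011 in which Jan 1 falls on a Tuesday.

Jan 1 advances by 2 weekdays after a leap year and by 1 after a common year.
2011: Jan 1 is Saturday.
2012: Sunday (leap)
2013: Tuesday
2013 begins on a Tuesday

2013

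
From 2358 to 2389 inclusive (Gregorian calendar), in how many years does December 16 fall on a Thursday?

4

Track December 16's weekday year by year (advancing +1, or +2 across a Feb 29):
  2358: Tue  2359: Wed (+1)  2360: Fri (+2)  2361: Sat (+1)  2362: Sun (+1)
  2363: Mon (+1)  2364: Wed (+2)  2365: Thu (+1) ✓  2366: Fri (+1)  2367: Sat (+1)
  2368: Mon (+2)  2369: Tue (+1)  2370: Wed (+1)  2371: Thu (+1) ✓  … (4 more years) …
  2376: Thu (+2) ✓  2377: Fri (+1)  2378: Sat (+1)  2379: Sun (+1)  2380: Tue (+2)
  2381: Wed (+1)  2382: Thu (+1) ✓  2383: Fri (+1)  2384: Sun (+2)  2385: Mon (+1)
  2386: Tue (+1)  2387: Wed (+1)  2388: Fri (+2)  2389: Sat (+1)
Thursday years: 2365, 2371, 2376, 2382 — 4 in total.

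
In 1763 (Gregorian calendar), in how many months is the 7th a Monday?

Check the 7th of each month of 1763: Jan 7: Fri, Feb 7: Mon, Mar 7: Mon, Apr 7: Thu, May 7: Sat, Jun 7: Tue, Jul 7: Thu, Aug 7: Sun, Sep 7: Wed, Oct 7: Fri, Nov 7: Mon, Dec 7: Wed.
Monday occurs in February, March, November — 3 months.

3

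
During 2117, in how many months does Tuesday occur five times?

A month of length L has five Tuesdays iff its first Tuesday is on day ≤ L−28 (so day 1–3 in a 31-day month, 1–2 in a 30-day month, day 1 in a leap February).
Checking each month of 2117: Jan starts Fri (31d); Feb starts Mon (28d); Mar starts Mon (31d) ✓; Apr starts Thu (30d); May starts Sat (31d); Jun starts Tue (30d) ✓; Jul starts Thu (31d); Aug starts Sun (31d) ✓; Sep starts Wed (30d); Oct starts Fri (31d); Nov starts Mon (30d) ✓; Dec starts Wed (31d).
Five-Tuesday months: March, June, August, November → 4.

4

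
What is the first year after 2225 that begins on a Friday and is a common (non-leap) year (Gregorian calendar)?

2230

Jan 1 advances by 2 weekdays after a leap year and by 1 after a common year.
2225: Jan 1 is Saturday.
2226: Sunday
2227: Monday
2228: Tuesday (leap)
2229: Thursday
2230: Friday
2230 begins on a Friday and is a common year.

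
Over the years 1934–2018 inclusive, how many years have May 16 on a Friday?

Track May 16's weekday year by year (advancing +1, or +2 across a Feb 29):
  1934: Wed  1935: Thu (+1)  1936: Sat (+2)  1937: Sun (+1)  1938: Mon (+1)
  1939: Tue (+1)  1940: Thu (+2)  1941: Fri (+1) ✓  1942: Sat (+1)  1943: Sun (+1)
  1944: Tue (+2)  1945: Wed (+1)  1946: Thu (+1)  1947: Fri (+1) ✓  … (57 more years) …
  2005: Mon (+1)  2006: Tue (+1)  2007: Wed (+1)  2008: Fri (+2) ✓  2009: Sat (+1)
  2010: Sun (+1)  2011: Mon (+1)  2012: Wed (+2)  2013: Thu (+1)  2014: Fri (+1) ✓
  2015: Sat (+1)  2016: Mon (+2)  2017: Tue (+1)  2018: Wed (+1)
Friday years: 1941, 1947, 1952, 1958, 1969, 1975, 1980, 1986, 1997, 2003, 2008, 2014 — 12 in total.

12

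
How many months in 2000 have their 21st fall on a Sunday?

1

Check the 21st of each month of 2000: Jan 21: Fri, Feb 21: Mon, Mar 21: Tue, Apr 21: Fri, May 21: Sun, Jun 21: Wed, Jul 21: Fri, Aug 21: Mon, Sep 21: Thu, Oct 21: Sat, Nov 21: Tue, Dec 21: Thu.
Sunday occurs in May — 1 month.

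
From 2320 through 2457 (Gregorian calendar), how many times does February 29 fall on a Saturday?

Leap years in 2320–2457: 35 of them.
Feb 29 weekday advances by 5 (mod 7) from one leap year to the next four years later (or differs when a century non-leap intervenes).
Leap-day weekdays: 2320:Sun 2324:Fri 2328:Wed 2332:Mon 2336:Sat✓ 2340:Thu 2344:Tue 2348:Sun 2352:Fri 2356:Wed 2360:Mon 2364:Sat✓ 2368:Thu …(9 more)… 2408:Fri 2412:Wed 2416:Mon 2420:Sat✓ 2424:Thu 2428:Tue 2432:Sun 2436:Fri 2440:Wed 2444:Mon 2448:Sat✓ 2452:Thu 2456:Tue
Saturday: 2336, 2364, 2392, 2420, 2448 → 5.

5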